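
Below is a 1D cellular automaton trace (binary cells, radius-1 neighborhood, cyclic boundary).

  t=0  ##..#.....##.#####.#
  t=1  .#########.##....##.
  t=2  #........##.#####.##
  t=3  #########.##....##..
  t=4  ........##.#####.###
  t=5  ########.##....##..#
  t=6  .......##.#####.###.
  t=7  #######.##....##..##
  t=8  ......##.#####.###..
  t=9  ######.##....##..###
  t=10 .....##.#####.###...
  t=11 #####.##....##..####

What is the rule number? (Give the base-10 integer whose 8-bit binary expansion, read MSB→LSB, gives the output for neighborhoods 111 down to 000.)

119

  nb ###: next=.  (t=0,i=0, bit7=0)
  nb ##.: next=#  (t=0,i=1, bit6=1)
  nb #.#: next=#  (t=0,i=12, bit5=1)
  nb #..: next=#  (t=0,i=2, bit4=1)
  nb .##: next=.  (t=0,i=10, bit3=0)
  nb .#.: next=#  (t=0,i=4, bit2=1)
  nb ..#: next=#  (t=0,i=3, bit1=1)
  nb ...: next=#  (t=0,i=6, bit0=1)
  bits 01110111 = 119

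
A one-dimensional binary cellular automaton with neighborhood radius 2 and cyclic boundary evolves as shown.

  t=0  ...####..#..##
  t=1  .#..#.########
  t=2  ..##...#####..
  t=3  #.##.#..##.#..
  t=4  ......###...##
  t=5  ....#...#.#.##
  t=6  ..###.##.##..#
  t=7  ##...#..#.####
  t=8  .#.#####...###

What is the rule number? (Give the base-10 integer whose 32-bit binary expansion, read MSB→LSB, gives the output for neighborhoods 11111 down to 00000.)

2586744406

  ##### -> #   bit 31 = 1  t=1,i=8
  ####. -> .   bit 30 = 0  t=0,i=5
  ###.# -> .   bit 29 = 0  t=1,i=13
  ###.. -> #   bit 28 = 1  t=0,i=6
  ##.## -> #   bit 27 = 1  t=6,i=5
  ##.#. -> .   bit 26 = 0  t=1,i=0
  ##..# -> #   bit 25 = 1  t=0,i=7
  ##... -> .   bit 24 = 0  t=0,i=0
  #.### -> .   bit 23 = 0  t=1,i=6
  #.##. -> .   bit 22 = 0  t=3,i=2
  #.#.# -> #   bit 21 = 1  t=5,i=10
  #.#.. -> .   bit 20 = 0  t=1,i=1
  #..## -> #   bit 19 = 1  t=0,i=11
  #..#. -> #   bit 18 = 1  t=0,i=8
  #...# -> #   bit 17 = 1  t=0,i=1
  #.... -> .   bit 16 = 0  t=2,i=13
  .#### -> #   bit 15 = 1  t=0,i=4
  .###. -> .   bit 14 = 0  t=4,i=7
  .##.# -> .   bit 13 = 0  t=3,i=3
  .##.. -> #   bit 12 = 1  t=0,i=13
  .#.## -> .   bit 11 = 0  t=1,i=5
  .#.#. -> #   bit 10 = 1  t=5,i=9
  .#..# -> #   bit 9 = 1  t=0,i=10
  .#... -> .   bit 8 = 0  t=5,i=5
  ..### -> .   bit 7 = 0  t=0,i=3
  ..##. -> #   bit 6 = 1  t=0,i=12
  ..#.# -> .   bit 5 = 0  t=1,i=4
  ..#.. -> #   bit 4 = 1  t=0,i=9
  ...## -> .   bit 3 = 0  t=0,i=2
  ...#. -> #   bit 2 = 1  t=5,i=3
  ....# -> #   bit 1 = 1  t=2,i=0
  ..... -> .   bit 0 = 0  t=4,i=2
  bits 10011010001011101001011001010110 = 2586744406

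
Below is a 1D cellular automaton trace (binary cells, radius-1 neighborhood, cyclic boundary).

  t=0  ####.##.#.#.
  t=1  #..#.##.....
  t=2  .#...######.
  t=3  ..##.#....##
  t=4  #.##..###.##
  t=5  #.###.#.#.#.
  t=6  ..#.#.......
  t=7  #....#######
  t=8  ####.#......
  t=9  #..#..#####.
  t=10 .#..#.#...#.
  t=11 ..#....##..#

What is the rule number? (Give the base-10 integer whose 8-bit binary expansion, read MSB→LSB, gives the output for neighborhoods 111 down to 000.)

89

  [7] ### => .  t=0,i=1
  [6] ##. => #  t=0,i=3
  [5] #.# => .  t=0,i=4
  [4] #.. => #  t=1,i=1
  [3] .## => #  t=0,i=0
  [2] .#. => .  t=0,i=8
  [1] ..# => .  t=1,i=2
  [0] ... => #  t=1,i=8
  bits 01011001 = 89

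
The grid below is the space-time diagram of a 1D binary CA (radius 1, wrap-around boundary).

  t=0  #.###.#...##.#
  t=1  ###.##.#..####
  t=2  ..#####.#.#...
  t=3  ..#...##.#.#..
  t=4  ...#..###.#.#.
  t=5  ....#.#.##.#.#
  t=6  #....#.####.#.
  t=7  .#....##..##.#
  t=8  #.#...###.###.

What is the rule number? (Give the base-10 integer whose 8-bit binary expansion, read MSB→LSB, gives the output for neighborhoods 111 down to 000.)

  ### -> .   bit 7 = 0  t=0,i=3
  ##. -> #   bit 6 = 1  t=0,i=0
  #.# -> #   bit 5 = 1  t=0,i=1
  #.. -> #   bit 4 = 1  t=0,i=7
  .## -> #   bit 3 = 1  t=0,i=2
  .#. -> .   bit 2 = 0  t=0,i=6
  ..# -> .   bit 1 = 0  t=0,i=9
  ... -> .   bit 0 = 0  t=0,i=8
  bits 01111000 = 120

120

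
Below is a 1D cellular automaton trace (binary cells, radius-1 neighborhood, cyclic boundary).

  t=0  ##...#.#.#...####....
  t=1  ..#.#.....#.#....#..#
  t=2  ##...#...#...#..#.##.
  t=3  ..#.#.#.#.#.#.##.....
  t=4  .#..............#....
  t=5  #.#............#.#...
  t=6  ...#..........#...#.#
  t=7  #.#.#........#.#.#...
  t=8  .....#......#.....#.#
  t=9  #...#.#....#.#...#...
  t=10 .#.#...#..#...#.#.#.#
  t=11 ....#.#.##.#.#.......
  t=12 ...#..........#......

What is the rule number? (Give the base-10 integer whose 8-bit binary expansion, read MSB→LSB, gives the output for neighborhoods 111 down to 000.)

18

  ### -> .   bit 7 = 0  t=0,i=14
  ##. -> .   bit 6 = 0  t=0,i=1
  #.# -> .   bit 5 = 0  t=0,i=6
  #.. -> #   bit 4 = 1  t=0,i=2
  .## -> .   bit 3 = 0  t=0,i=0
  .#. -> .   bit 2 = 0  t=0,i=5
  ..# -> #   bit 1 = 1  t=0,i=4
  ... -> .   bit 0 = 0  t=0,i=3
  bits 00010010 = 18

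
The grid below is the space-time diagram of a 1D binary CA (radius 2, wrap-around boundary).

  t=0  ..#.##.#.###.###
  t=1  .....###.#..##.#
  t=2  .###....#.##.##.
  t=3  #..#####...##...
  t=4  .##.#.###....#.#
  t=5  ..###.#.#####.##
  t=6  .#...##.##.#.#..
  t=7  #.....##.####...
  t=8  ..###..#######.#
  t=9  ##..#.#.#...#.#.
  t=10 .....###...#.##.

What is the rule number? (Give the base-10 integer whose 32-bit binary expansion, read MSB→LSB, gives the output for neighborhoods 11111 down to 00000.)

  #####|.  b31=0 t=3,i=5
  ####.|#  b30=1 t=3,i=6
  ###.#|.  b29=0 t=0,i=11
  ###..|#  b28=1 t=0,i=15
  ##.##|#  b27=1 t=0,i=12
  ##.#.|#  b26=1 t=0,i=6
  ##..#|.  b25=0 t=0,i=0
  ##...|#  b24=1 t=2,i=4
  #.###|#  b23=1 t=0,i=9
  #.##.|.  b22=0 t=0,i=4
  #.#.#|#  b21=1 t=0,i=7
  #.#..|.  b20=0 t=1,i=9
  #..##|#  b19=1 t=1,i=11
  #..#.|.  b18=0 t=0,i=1
  #...#|.  b17=0 t=3,i=9
  #....|#  b16=1 t=1,i=1
  .####|#  b15=1 t=3,i=4
  .###.|.  b14=0 t=0,i=10
  .##.#|#  b13=1 t=0,i=5
  .##..|.  b12=0 t=2,i=14
  .#.##|.  b11=0 t=0,i=3
  .#.#.|#  b10=1 t=4,i=14
  .#..#|#  b9=1 t=1,i=10
  .#...|.  b8=0 t=1,i=0
  ..###|.  b7=0 t=1,i=5
  ..##.|.  b6=0 t=1,i=12
  ..#.#|.  b5=0 t=0,i=2
  ..#..|.  b4=0 t=3,i=0
  ...##|.  b3=0 t=1,i=4
  ...#.|#  b2=1 t=2,i=7
  ....#|#  b1=1 t=1,i=3
  .....|#  b0=1 t=1,i=2
  bits 01011101101010011010011000000111 = 1571399175

1571399175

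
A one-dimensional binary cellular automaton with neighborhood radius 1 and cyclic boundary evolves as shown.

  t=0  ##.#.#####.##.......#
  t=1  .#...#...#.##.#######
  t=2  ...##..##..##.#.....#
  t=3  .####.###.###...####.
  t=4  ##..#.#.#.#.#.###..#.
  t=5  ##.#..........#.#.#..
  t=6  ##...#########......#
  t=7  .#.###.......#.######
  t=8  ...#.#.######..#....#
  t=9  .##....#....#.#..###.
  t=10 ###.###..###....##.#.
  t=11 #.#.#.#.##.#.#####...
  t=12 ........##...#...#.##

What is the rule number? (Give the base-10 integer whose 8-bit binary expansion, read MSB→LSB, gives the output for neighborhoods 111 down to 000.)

75

  nb ###: next=.  (t=0,i=0, bit7=0)
  nb ##.: next=#  (t=0,i=1, bit6=1)
  nb #.#: next=.  (t=0,i=2, bit5=0)
  nb #..: next=.  (t=0,i=13, bit4=0)
  nb .##: next=#  (t=0,i=5, bit3=1)
  nb .#.: next=.  (t=0,i=3, bit2=0)
  nb ..#: next=#  (t=0,i=19, bit1=1)
  nb ...: next=#  (t=0,i=14, bit0=1)
  bits 01001011 = 75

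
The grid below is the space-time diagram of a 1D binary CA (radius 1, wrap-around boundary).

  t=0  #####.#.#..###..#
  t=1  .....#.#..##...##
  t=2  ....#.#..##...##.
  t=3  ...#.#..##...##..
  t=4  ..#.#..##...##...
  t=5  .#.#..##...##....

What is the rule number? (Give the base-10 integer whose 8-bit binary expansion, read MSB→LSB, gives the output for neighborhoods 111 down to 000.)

  [7] ### => .  t=0,i=0
  [6] ##. => .  t=0,i=4
  [5] #.# => #  t=0,i=5
  [4] #.. => .  t=0,i=9
  [3] .## => #  t=0,i=11
  [2] .#. => .  t=0,i=6
  [1] ..# => #  t=0,i=10
  [0] ... => .  t=1,i=1
  bits 00101010 = 42

42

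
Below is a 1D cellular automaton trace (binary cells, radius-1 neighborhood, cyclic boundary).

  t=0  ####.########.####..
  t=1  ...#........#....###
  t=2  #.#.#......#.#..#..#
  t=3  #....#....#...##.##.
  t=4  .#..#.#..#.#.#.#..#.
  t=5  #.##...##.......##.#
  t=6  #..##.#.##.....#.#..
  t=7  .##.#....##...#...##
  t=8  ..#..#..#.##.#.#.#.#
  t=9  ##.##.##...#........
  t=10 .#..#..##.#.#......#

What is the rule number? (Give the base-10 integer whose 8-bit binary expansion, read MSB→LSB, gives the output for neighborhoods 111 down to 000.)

82

  [7] ### => .  t=0,i=1
  [6] ##. => #  t=0,i=3
  [5] #.# => .  t=0,i=4
  [4] #.. => #  t=0,i=18
  [3] .## => .  t=0,i=0
  [2] .#. => .  t=1,i=3
  [1] ..# => #  t=0,i=19
  [0] ... => .  t=1,i=1
  bits 01010010 = 82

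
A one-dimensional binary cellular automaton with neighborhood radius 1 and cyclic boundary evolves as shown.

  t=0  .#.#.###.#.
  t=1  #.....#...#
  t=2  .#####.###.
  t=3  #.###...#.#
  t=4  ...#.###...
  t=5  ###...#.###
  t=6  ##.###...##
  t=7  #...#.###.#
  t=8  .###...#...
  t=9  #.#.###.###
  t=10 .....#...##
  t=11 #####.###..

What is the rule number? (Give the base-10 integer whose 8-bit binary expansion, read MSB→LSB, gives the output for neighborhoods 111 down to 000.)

  ### -> #   bit 7 = 1  t=0,i=6
  ##. -> .   bit 6 = 0  t=0,i=7
  #.# -> .   bit 5 = 0  t=0,i=2
  #.. -> #   bit 4 = 1  t=0,i=10
  .## -> .   bit 3 = 0  t=0,i=5
  .#. -> .   bit 2 = 0  t=0,i=1
  ..# -> #   bit 1 = 1  t=0,i=0
  ... -> #   bit 0 = 1  t=1,i=2
  bits 10010011 = 147

147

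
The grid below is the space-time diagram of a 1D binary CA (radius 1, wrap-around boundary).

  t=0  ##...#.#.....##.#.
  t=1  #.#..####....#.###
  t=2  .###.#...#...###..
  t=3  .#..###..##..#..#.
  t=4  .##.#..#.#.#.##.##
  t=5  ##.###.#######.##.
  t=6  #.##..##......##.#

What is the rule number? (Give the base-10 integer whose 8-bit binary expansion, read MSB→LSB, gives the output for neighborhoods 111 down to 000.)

60

  ###|.  b7=0 t=1,i=6
  ##.|.  b6=0 t=0,i=1
  #.#|#  b5=1 t=0,i=6
  #..|#  b4=1 t=0,i=2
  .##|#  b3=1 t=0,i=0
  .#.|#  b2=1 t=0,i=5
  ..#|.  b1=0 t=0,i=4
  ...|.  b0=0 t=0,i=3
  bits 00111100 = 60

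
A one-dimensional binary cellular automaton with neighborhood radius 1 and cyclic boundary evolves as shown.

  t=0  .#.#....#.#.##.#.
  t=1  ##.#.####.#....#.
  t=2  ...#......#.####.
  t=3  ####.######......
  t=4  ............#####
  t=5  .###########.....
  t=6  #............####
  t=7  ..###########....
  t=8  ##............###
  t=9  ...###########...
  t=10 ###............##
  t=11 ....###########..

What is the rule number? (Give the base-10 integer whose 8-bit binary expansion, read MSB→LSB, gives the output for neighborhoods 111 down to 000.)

7

  [7] ### => .  t=1,i=6
  [6] ##. => .  t=0,i=13
  [5] #.# => .  t=0,i=2
  [4] #.. => .  t=0,i=4
  [3] .## => .  t=0,i=12
  [2] .#. => #  t=0,i=1
  [1] ..# => #  t=0,i=0
  [0] ... => #  t=0,i=5
  bits 00000111 = 7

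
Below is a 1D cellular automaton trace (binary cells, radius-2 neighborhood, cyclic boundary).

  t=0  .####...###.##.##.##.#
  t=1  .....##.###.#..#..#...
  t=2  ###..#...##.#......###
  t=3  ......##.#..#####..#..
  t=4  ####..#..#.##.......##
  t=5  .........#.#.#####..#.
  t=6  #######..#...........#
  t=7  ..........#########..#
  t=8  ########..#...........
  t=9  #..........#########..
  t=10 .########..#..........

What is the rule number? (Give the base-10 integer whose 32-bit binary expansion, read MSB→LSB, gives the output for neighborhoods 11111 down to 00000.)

559628769

  #####|.  b31=0 t=2,i=0
  ####.|.  b30=0 t=0,i=3
  ###.#|#  b29=1 t=0,i=10
  ###..|.  b28=0 t=0,i=4
  ##.##|.  b27=0 t=0,i=11
  ##.#.|.  b26=0 t=0,i=20
  ##..#|.  b25=0 t=2,i=3
  ##...|#  b24=1 t=0,i=5
  #.###|.  b23=0 t=0,i=1
  #.##.|#  b22=1 t=0,i=12
  #.#.#|.  b21=0 t=0,i=21
  #.#..|#  b20=1 t=1,i=12
  #..##|#  b19=1 t=3,i=11
  #..#.|.  b18=0 t=1,i=14
  #...#|#  b17=1 t=0,i=6
  #....|#  b16=1 t=1,i=20
  .####|.  b15=0 t=0,i=2
  .###.|#  b14=1 t=0,i=9
  .##.#|.  b13=0 t=0,i=13
  .##..|.  b12=0 t=4,i=12
  .#.##|.  b11=0 t=0,i=0
  .#.#.|.  b10=0 t=5,i=10
  .#..#|.  b9=0 t=1,i=13
  .#...|#  b8=1 t=1,i=19
  ..###|#  b7=1 t=0,i=8
  ..##.|#  b6=1 t=1,i=5
  ..#.#|#  b5=1 t=4,i=9
  ..#..|.  b4=0 t=1,i=15
  ...##|.  b3=0 t=0,i=7
  ...#.|.  b2=0 t=5,i=8
  ....#|.  b1=0 t=1,i=3
  .....|#  b0=1 t=1,i=0
  bits 00100001010110110100000111100001 = 559628769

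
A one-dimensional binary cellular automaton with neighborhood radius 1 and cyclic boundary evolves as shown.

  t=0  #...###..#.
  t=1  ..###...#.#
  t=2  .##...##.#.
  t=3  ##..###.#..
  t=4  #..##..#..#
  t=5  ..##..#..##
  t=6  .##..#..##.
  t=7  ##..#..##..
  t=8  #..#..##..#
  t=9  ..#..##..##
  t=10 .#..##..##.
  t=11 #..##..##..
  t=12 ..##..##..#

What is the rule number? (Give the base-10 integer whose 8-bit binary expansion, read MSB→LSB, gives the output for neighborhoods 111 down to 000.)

  ###|.  b7=0 t=0,i=5
  ##.|.  b6=0 t=0,i=6
  #.#|#  b5=1 t=0,i=10
  #..|.  b4=0 t=0,i=1
  .##|#  b3=1 t=0,i=4
  .#.|.  b2=0 t=0,i=0
  ..#|#  b1=1 t=0,i=3
  ...|#  b0=1 t=0,i=2
  bits 00101011 = 43

43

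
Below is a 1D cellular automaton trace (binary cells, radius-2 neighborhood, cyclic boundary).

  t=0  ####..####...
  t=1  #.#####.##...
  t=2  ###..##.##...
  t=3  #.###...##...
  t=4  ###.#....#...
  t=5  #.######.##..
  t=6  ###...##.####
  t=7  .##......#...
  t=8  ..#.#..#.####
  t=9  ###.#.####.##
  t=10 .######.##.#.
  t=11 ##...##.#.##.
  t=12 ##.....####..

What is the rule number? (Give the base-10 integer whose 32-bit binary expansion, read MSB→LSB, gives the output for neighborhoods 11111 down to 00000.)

1996298674

  [31] ##### => .  t=1,i=4
  [30] ####. => #  t=0,i=2
  [29] ###.# => #  t=1,i=6
  [28] ###.. => #  t=0,i=3
  [27] ##.## => .  t=1,i=7
  [26] ##.#. => #  t=4,i=3
  [25] ##..# => #  t=0,i=4
  [24] ##... => .  t=0,i=10
  [23] #.### => #  t=1,i=2
  [22] #.##. => #  t=1,i=8
  [21] #.#.# => #  t=9,i=4
  [20] #.#.. => #  t=4,i=4
  [19] #..## => #  t=0,i=5
  [18] #..#. => #  t=5,i=12
  [17] #...# => .  t=0,i=11
  [16] #.... => #  t=4,i=6
  [15] .#### => .  t=0,i=1
  [14] .###. => .  t=2,i=1
  [13] .##.# => .  t=2,i=6
  [12] .##.. => #  t=1,i=9
  [11] .#.## => #  t=1,i=1
  [10] .#.#. => .  t=8,i=3
  [9] .#..# => .  t=8,i=5
  [8] .#... => #  t=4,i=5
  [7] ..### => #  t=0,i=0
  [6] ..##. => .  t=2,i=5
  [5] ..#.# => #  t=1,i=0
  [4] ..#.. => #  t=4,i=9
  [3] ...## => .  t=0,i=12
  [2] ...#. => .  t=1,i=12
  [1] ....# => #  t=4,i=7
  [0] ..... => .  t=7,i=5
  bits 01110110111111010001100110110010 = 1996298674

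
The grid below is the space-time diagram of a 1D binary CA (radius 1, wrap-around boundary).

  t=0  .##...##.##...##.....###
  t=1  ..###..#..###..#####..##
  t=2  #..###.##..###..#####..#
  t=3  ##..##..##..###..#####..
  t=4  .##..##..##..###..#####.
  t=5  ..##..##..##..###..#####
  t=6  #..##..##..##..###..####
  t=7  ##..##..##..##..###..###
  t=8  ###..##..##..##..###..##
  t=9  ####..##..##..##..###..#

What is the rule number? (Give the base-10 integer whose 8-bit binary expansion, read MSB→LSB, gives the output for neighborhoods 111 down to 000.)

213

  ###|#  b7=1 t=0,i=22
  ##.|#  b6=1 t=0,i=2
  #.#|.  b5=0 t=0,i=0
  #..|#  b4=1 t=0,i=3
  .##|.  b3=0 t=0,i=1
  .#.|#  b2=1 t=1,i=7
  ..#|.  b1=0 t=0,i=5
  ...|#  b0=1 t=0,i=4
  bits 11010101 = 213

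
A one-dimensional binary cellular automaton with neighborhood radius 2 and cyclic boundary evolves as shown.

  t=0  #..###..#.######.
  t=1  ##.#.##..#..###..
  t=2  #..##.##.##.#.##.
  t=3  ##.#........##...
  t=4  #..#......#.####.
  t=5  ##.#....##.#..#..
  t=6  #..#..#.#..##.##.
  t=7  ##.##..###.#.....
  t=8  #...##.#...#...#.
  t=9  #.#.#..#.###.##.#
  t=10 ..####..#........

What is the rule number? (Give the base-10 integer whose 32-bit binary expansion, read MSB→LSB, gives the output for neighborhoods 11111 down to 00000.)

3543277270

  [31] ##### => #  t=0,i=12
  [30] ####. => #  t=0,i=14
  [29] ###.# => .  t=0,i=15
  [28] ###.. => #  t=0,i=5
  [27] ##.## => .  t=2,i=5
  [26] ##.#. => .  t=0,i=16
  [25] ##..# => #  t=0,i=6
  [24] ##... => #  t=3,i=14
  [23] #.### => .  t=0,i=10
  [22] #.##. => .  t=1,i=5
  [21] #.#.# => #  t=1,i=3
  [20] #.#.. => #  t=0,i=0
  [19] #..## => .  t=0,i=2
  [18] #..#. => .  t=0,i=7
  [17] #...# => #  t=3,i=15
  [16] #.... => .  t=3,i=5
  [15] .#### => .  t=0,i=11
  [14] .###. => .  t=0,i=4
  [13] .##.# => .  t=1,i=1
  [12] .##.. => #  t=1,i=6
  [11] .#.## => #  t=0,i=9
  [10] .#.#. => #  t=6,i=7
  [9] .#..# => #  t=0,i=1
  [8] .#... => .  t=3,i=4
  [7] ..### => #  t=0,i=3
  [6] ..##. => #  t=1,i=0
  [5] ..#.# => .  t=0,i=8
  [4] ..#.. => #  t=1,i=9
  [3] ...## => .  t=3,i=11
  [2] ...#. => #  t=4,i=9
  [1] ....# => #  t=3,i=10
  [0] ..... => .  t=3,i=6
  bits 11010011001100100001111011010110 = 3543277270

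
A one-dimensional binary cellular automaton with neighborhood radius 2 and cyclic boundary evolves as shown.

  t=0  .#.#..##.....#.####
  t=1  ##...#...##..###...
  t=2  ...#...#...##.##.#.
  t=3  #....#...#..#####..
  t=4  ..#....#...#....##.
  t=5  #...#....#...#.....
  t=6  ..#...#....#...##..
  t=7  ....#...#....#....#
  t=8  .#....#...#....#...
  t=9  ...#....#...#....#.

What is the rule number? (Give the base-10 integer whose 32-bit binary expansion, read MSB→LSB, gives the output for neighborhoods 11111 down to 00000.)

518744097

  #####|.  b31=0 t=3,i=14
  ####.|.  b30=0 t=0,i=17
  ###.#|.  b29=0 t=0,i=18
  ###..|#  b28=1 t=1,i=15
  ##.##|#  b27=1 t=2,i=13
  ##.#.|#  b26=1 t=0,i=0
  ##..#|#  b25=1 t=1,i=11
  ##...|.  b24=0 t=0,i=8
  #.###|#  b23=1 t=0,i=15
  #.##.|#  b22=1 t=2,i=14
  #.#.#|#  b21=1 t=0,i=1
  #.#..|.  b20=0 t=0,i=3
  #..##|#  b19=1 t=0,i=5
  #..#.|.  b18=0 t=3,i=18
  #...#|#  b17=1 t=1,i=3
  #....|#  b16=1 t=0,i=9
  .####|.  b15=0 t=0,i=16
  .###.|#  b14=1 t=1,i=14
  .##.#|#  b13=1 t=2,i=12
  .##..|.  b12=0 t=0,i=7
  .#.##|#  b11=1 t=0,i=14
  .#.#.|.  b10=0 t=0,i=2
  .#..#|.  b9=0 t=0,i=4
  .#...|.  b8=0 t=1,i=6
  ..###|.  b7=0 t=1,i=13
  ..##.|.  b6=0 t=0,i=6
  ..#.#|#  b5=1 t=0,i=13
  ..#..|.  b4=0 t=1,i=5
  ...##|.  b3=0 t=1,i=8
  ...#.|.  b2=0 t=0,i=12
  ....#|.  b1=0 t=0,i=11
  .....|#  b0=1 t=0,i=10
  bits 00011110111010110110100000100001 = 518744097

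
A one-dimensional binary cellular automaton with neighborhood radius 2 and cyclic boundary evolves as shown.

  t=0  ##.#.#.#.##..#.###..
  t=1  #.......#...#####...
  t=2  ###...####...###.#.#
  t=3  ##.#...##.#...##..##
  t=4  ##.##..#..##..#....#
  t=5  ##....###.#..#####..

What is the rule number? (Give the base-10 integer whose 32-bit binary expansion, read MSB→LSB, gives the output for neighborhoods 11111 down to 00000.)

  [31] ##### => #  t=1,i=14
  [30] ####. => #  t=1,i=15
  [29] ###.# => #  t=2,i=15
  [28] ###.. => .  t=0,i=17
  [27] ##.## => .  t=4,i=2
  [26] ##.#. => .  t=0,i=2
  [25] ##..# => .  t=0,i=11
  [24] ##... => #  t=1,i=17
  [23] #.### => #  t=0,i=15
  [22] #.##. => .  t=0,i=9
  [21] #.#.# => .  t=0,i=3
  [20] #.#.. => #  t=3,i=3
  [19] #..## => .  t=0,i=19
  [18] #..#. => #  t=0,i=12
  [17] #...# => .  t=1,i=10
  [16] #.... => #  t=1,i=2
  [15] .#### => #  t=1,i=13
  [14] .###. => #  t=0,i=16
  [13] .##.# => .  t=0,i=1
  [12] .##.. => .  t=0,i=10
  [11] .#.## => #  t=0,i=8
  [10] .#.#. => .  t=0,i=4
  [9] .#..# => #  t=4,i=8
  [8] .#... => #  t=1,i=1
  [7] ..### => .  t=1,i=12
  [6] ..##. => #  t=0,i=0
  [5] ..#.# => #  t=0,i=13
  [4] ..#.. => #  t=1,i=0
  [3] ...## => .  t=1,i=11
  [2] ...#. => #  t=1,i=7
  [1] ....# => #  t=1,i=6
  [0] ..... => .  t=1,i=3
  bits 11100001100101011100101101110110 = 3784690550

3784690550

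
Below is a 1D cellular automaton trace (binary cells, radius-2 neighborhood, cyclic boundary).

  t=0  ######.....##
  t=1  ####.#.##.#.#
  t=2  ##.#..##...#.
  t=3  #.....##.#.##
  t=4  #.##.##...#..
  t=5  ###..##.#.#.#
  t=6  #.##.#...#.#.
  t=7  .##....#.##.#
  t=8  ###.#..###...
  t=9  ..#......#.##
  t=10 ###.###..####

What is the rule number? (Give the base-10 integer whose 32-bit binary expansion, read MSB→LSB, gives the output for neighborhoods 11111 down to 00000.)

2991037561

  #####|#  b31=1 t=0,i=0
  ####.|.  b30=0 t=0,i=4
  ###.#|#  b29=1 t=1,i=3
  ###..|#  b28=1 t=0,i=5
  ##.##|.  b27=0 t=4,i=4
  ##.#.|.  b26=0 t=1,i=4
  ##..#|#  b25=1 t=5,i=3
  ##...|.  b24=0 t=0,i=6
  #.###|.  b23=0 t=1,i=12
  #.##.|#  b22=1 t=1,i=7
  #.#.#|.  b21=0 t=1,i=5
  #.#..|.  b20=0 t=2,i=3
  #..##|.  b19=0 t=2,i=5
  #..#.|#  b18=1 t=4,i=12
  #...#|#  b17=1 t=2,i=9
  #....|#  b16=1 t=0,i=7
  .####|#  b15=1 t=0,i=12
  .###.|.  b14=0 t=3,i=12
  .##.#|.  b13=0 t=1,i=8
  .##..|#  b12=1 t=2,i=7
  .#.##|#  b11=1 t=1,i=6
  .#.#.|#  b10=1 t=5,i=9
  .#..#|.  b9=0 t=2,i=4
  .#...|.  b8=0 t=6,i=6
  ..###|.  b7=0 t=0,i=11
  ..##.|#  b6=1 t=2,i=6
  ..#.#|#  b5=1 t=2,i=11
  ..#..|#  b4=1 t=4,i=10
  ...##|#  b3=1 t=0,i=10
  ...#.|.  b2=0 t=2,i=10
  ....#|.  b1=0 t=0,i=9
  .....|#  b0=1 t=0,i=8
  bits 10110010010001111001110001111001 = 2991037561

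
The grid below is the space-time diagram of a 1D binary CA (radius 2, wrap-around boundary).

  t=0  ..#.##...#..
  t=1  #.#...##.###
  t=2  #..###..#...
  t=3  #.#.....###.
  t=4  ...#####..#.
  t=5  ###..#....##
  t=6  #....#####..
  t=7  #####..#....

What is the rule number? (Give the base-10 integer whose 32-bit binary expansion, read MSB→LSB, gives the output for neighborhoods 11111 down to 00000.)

  [31] ##### => #  t=4,i=5
  [30] ####. => .  t=1,i=11
  [29] ###.# => #  t=1,i=0
  [28] ###.. => .  t=2,i=5
  [27] ##.## => #  t=1,i=8
  [26] ##.#. => .  t=1,i=1
  [25] ##..# => .  t=2,i=6
  [24] ##... => #  t=0,i=6
  [23] #.### => .  t=1,i=9
  [22] #.##. => .  t=0,i=4
  [21] #.#.# => .  t=3,i=0
  [20] #.#.. => .  t=1,i=2
  [19] #..## => #  t=2,i=2
  [18] #..#. => .  t=2,i=7
  [17] #...# => #  t=0,i=7
  [16] #.... => #  t=0,i=11
  [15] .#### => .  t=1,i=10
  [14] .###. => .  t=2,i=4
  [13] .##.# => .  t=1,i=7
  [12] .##.. => .  t=0,i=5
  [11] .#.## => .  t=0,i=3
  [10] .#.#. => .  t=3,i=1
  [9] .#..# => .  t=2,i=1
  [8] .#... => #  t=0,i=10
  [7] ..### => .  t=2,i=3
  [6] ..##. => .  t=1,i=6
  [5] ..#.# => #  t=0,i=2
  [4] ..#.. => #  t=0,i=9
  [3] ...## => #  t=1,i=5
  [2] ...#. => .  t=0,i=1
  [1] ....# => #  t=0,i=0
  [0] ..... => #  t=3,i=5
  bits 10101001000010110000000100111011 = 2836070715

2836070715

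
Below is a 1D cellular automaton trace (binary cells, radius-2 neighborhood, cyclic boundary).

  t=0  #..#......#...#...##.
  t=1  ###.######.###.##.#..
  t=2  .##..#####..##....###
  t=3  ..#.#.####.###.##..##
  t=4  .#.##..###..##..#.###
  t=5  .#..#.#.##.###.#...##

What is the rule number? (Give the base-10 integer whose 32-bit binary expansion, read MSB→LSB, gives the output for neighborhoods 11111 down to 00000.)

  #####|#  b31=1 t=1,i=6
  ####.|#  b30=1 t=1,i=8
  ###.#|#  b29=1 t=1,i=2
  ###..|#  b28=1 t=2,i=9
  ##.##|.  b27=0 t=1,i=3
  ##.#.|.  b26=0 t=0,i=20
  ##..#|.  b25=0 t=2,i=3
  ##...|.  b24=0 t=2,i=14
  #.###|.  b23=0 t=1,i=4
  #.##.|.  b22=0 t=1,i=15
  #.#.#|#  b21=1 t=3,i=4
  #.#..|#  b20=1 t=0,i=0
  #..##|#  b19=1 t=1,i=20
  #..#.|#  b18=1 t=0,i=2
  #...#|#  b17=1 t=0,i=12
  #....|#  b16=1 t=0,i=5
  .####|#  b15=1 t=1,i=5
  .###.|#  b14=1 t=1,i=1
  .##.#|.  b13=0 t=0,i=19
  .##..|#  b12=1 t=2,i=2
  .#.##|.  b11=0 t=3,i=5
  .#.#.|#  b10=1 t=3,i=3
  .#..#|#  b9=1 t=0,i=1
  .#...|#  b8=1 t=0,i=4
  ..###|.  b7=0 t=1,i=0
  ..##.|#  b6=1 t=0,i=18
  ..#.#|.  b5=0 t=3,i=2
  ..#..|.  b4=0 t=0,i=3
  ...##|.  b3=0 t=0,i=17
  ...#.|#  b2=1 t=0,i=9
  ....#|#  b1=1 t=0,i=8
  .....|#  b0=1 t=0,i=6
  bits 11110000001111111101011101000111 = 4030715719

4030715719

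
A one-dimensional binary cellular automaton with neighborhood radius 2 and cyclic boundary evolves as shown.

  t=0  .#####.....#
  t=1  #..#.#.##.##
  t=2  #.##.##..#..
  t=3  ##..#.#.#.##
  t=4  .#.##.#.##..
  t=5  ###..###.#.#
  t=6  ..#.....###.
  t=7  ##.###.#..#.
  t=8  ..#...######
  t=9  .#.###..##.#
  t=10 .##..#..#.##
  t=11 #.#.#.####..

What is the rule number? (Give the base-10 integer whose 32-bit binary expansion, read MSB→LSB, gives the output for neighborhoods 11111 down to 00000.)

2620857197

  #####|#  b31=1 t=0,i=3
  ####.|.  b30=0 t=0,i=4
  ###.#|.  b29=0 t=5,i=7
  ###..|#  b28=1 t=0,i=5
  ##.##|#  b27=1 t=1,i=9
  ##.#.|#  b26=1 t=4,i=5
  ##..#|.  b25=0 t=1,i=1
  ##...|.  b24=0 t=0,i=6
  #.###|.  b23=0 t=0,i=1
  #.##.|.  b22=0 t=1,i=7
  #.#.#|#  b21=1 t=1,i=5
  #.#..|#  b20=1 t=7,i=7
  #..##|.  b19=0 t=5,i=4
  #..#.|#  b18=1 t=1,i=2
  #...#|#  b17=1 t=4,i=11
  #....|#  b16=1 t=0,i=7
  .####|.  b15=0 t=0,i=2
  .###.|.  b14=0 t=1,i=11
  .##.#|.  b13=0 t=1,i=8
  .##..|#  b12=1 t=2,i=6
  .#.##|#  b11=1 t=0,i=0
  .#.#.|.  b10=0 t=1,i=4
  .#..#|#  b9=1 t=2,i=10
  .#...|#  b8=1 t=6,i=3
  ..###|.  b7=0 t=5,i=5
  ..##.|#  b6=1 t=9,i=8
  ..#.#|#  b5=1 t=0,i=11
  ..#..|.  b4=0 t=2,i=9
  ...##|#  b3=1 t=6,i=7
  ...#.|#  b2=1 t=0,i=10
  ....#|.  b1=0 t=0,i=9
  .....|#  b0=1 t=0,i=8
  bits 10011100001101110001101101101101 = 2620857197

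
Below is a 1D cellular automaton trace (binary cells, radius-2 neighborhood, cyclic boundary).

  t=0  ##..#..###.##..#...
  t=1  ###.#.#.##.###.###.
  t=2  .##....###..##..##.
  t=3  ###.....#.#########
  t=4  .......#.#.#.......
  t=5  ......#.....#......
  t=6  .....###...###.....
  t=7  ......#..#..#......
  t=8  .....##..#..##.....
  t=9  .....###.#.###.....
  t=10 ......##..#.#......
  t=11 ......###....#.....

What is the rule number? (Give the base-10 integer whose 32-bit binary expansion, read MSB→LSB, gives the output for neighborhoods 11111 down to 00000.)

  ##### -> .   bit 31 = 0  t=3,i=0
  ####. -> .   bit 30 = 0  t=3,i=1
  ###.# -> #   bit 29 = 1  t=0,i=9
  ###.. -> .   bit 28 = 0  t=2,i=9
  ##.## -> .   bit 27 = 0  t=0,i=10
  ##.#. -> .   bit 26 = 0  t=1,i=3
  ##..# -> #   bit 25 = 1  t=0,i=2
  ##... -> .   bit 24 = 0  t=2,i=3
  #.### -> .   bit 23 = 0  t=1,i=0
  #.##. -> #   bit 22 = 1  t=0,i=11
  #.#.# -> .   bit 21 = 0  t=1,i=4
  #.#.. -> .   bit 20 = 0  t=4,i=11
  #..## -> #   bit 19 = 1  t=0,i=6
  #..#. -> .   bit 18 = 0  t=0,i=3
  #...# -> #   bit 17 = 1  t=0,i=17
  #.... -> .   bit 16 = 0  t=2,i=4
  .#### -> #   bit 15 = 1  t=3,i=11
  .###. -> #   bit 14 = 1  t=0,i=8
  .##.# -> #   bit 13 = 1  t=1,i=9
  .##.. -> #   bit 12 = 1  t=0,i=1
  .#.## -> #   bit 11 = 1  t=1,i=7
  .#.#. -> .   bit 10 = 0  t=1,i=5
  .#..# -> .   bit 9 = 0  t=0,i=5
  .#... -> #   bit 8 = 1  t=0,i=16
  ..### -> .   bit 7 = 0  t=0,i=7
  ..##. -> #   bit 6 = 1  t=0,i=0
  ..#.# -> .   bit 5 = 0  t=3,i=8
  ..#.. -> #   bit 4 = 1  t=0,i=4
  ...## -> .   bit 3 = 0  t=0,i=18
  ...#. -> #   bit 2 = 1  t=3,i=7
  ....# -> .   bit 1 = 0  t=2,i=5
  ..... -> .   bit 0 = 0  t=3,i=5
  bits 00100010010010101111100101010100 = 575338836

575338836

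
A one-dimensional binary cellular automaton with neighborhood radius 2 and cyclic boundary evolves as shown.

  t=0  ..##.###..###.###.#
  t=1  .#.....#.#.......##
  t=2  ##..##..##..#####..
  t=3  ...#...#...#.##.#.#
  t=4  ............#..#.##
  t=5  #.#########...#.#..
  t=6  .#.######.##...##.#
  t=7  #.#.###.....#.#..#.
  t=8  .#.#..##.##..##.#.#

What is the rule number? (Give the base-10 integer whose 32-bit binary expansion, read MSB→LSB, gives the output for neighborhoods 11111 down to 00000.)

  nb #####: next=#  (t=2,i=14, bit31=1)
  nb ####.: next=.  (t=2,i=15, bit30=0)
  nb ###.#: next=.  (t=0,i=12, bit29=0)
  nb ###..: next=#  (t=0,i=7, bit28=1)
  nb ##.##: next=.  (t=0,i=4, bit27=0)
  nb ##.#.: next=#  (t=0,i=17, bit26=1)
  nb ##..#: next=.  (t=0,i=8, bit25=0)
  nb ##...: next=#  (t=4,i=0, bit24=1)
  nb #.###: next=.  (t=0,i=5, bit23=0)
  nb #.##.: next=.  (t=3,i=13, bit22=0)
  nb #.#.#: next=.  (t=3,i=16, bit21=0)
  nb #.#..: next=#  (t=0,i=18, bit20=1)
  nb #..##: next=#  (t=0,i=1, bit19=1)
  nb #..#.: next=#  (t=4,i=14, bit18=1)
  nb #...#: next=.  (t=3,i=1, bit17=0)
  nb #....: next=.  (t=1,i=3, bit16=0)
  nb .####: next=#  (t=2,i=13, bit15=1)
  nb .###.: next=.  (t=0,i=6, bit14=0)
  nb .##.#: next=.  (t=0,i=3, bit13=0)
  nb .##..: next=.  (t=2,i=1, bit12=0)
  nb .#.##: next=#  (t=3,i=12, bit11=1)
  nb .#.#.: next=#  (t=1,i=8, bit10=1)
  nb .#..#: next=.  (t=0,i=0, bit9=0)
  nb .#...: next=.  (t=1,i=2, bit8=0)
  nb ..###: next=.  (t=0,i=10, bit7=0)
  nb ..##.: next=.  (t=0,i=2, bit6=0)
  nb ..#.#: next=.  (t=1,i=7, bit5=0)
  nb ..#..: next=.  (t=3,i=3, bit4=0)
  nb ...##: next=#  (t=1,i=16, bit3=1)
  nb ...#.: next=.  (t=1,i=6, bit2=0)
  nb ....#: next=#  (t=1,i=5, bit1=1)
  nb .....: next=#  (t=1,i=4, bit0=1)
  bits 10010101000111001000110000001011 = 2501676043

2501676043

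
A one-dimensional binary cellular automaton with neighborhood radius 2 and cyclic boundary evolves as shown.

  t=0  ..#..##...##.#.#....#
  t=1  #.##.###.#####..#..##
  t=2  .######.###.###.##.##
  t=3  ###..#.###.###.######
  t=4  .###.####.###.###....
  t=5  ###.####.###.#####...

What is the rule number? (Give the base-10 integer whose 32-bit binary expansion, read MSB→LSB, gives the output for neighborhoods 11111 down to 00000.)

  ##### -> .   bit 31 = 0  t=1,i=11
  ####. -> #   bit 30 = 1  t=1,i=12
  ###.# -> .   bit 29 = 0  t=1,i=0
  ###.. -> #   bit 28 = 1  t=1,i=13
  ##.## -> #   bit 27 = 1  t=1,i=1
  ##.#. -> #   bit 26 = 1  t=0,i=12
  ##..# -> #   bit 25 = 1  t=1,i=14
  ##... -> #   bit 24 = 1  t=0,i=7
  #.### -> #   bit 23 = 1  t=1,i=5
  #.##. -> #   bit 22 = 1  t=1,i=2
  #.#.# -> #   bit 21 = 1  t=0,i=13
  #.#.. -> .   bit 20 = 0  t=0,i=15
  #..## -> .   bit 19 = 0  t=0,i=4
  #..#. -> .   bit 18 = 0  t=0,i=1
  #...# -> .   bit 17 = 0  t=0,i=8
  #.... -> .   bit 16 = 0  t=0,i=17
  .#### -> #   bit 15 = 1  t=1,i=10
  .###. -> #   bit 14 = 1  t=1,i=6
  .##.# -> #   bit 13 = 1  t=0,i=11
  .##.. -> #   bit 12 = 1  t=0,i=6
  .#.## -> #   bit 11 = 1  t=3,i=6
  .#.#. -> .   bit 10 = 0  t=0,i=14
  .#..# -> #   bit 9 = 1  t=0,i=0
  .#... -> #   bit 8 = 1  t=0,i=16
  ..### -> #   bit 7 = 1  t=1,i=19
  ..##. -> #   bit 6 = 1  t=0,i=5
  ..#.# -> #   bit 5 = 1  t=3,i=5
  ..#.. -> #   bit 4 = 1  t=0,i=2
  ...## -> #   bit 3 = 1  t=0,i=9
  ...#. -> #   bit 2 = 1  t=0,i=19
  ....# -> .   bit 1 = 0  t=0,i=18
  ..... -> .   bit 0 = 0  t=4,i=19
  bits 01011111111000001111101111111100 = 1608580092

1608580092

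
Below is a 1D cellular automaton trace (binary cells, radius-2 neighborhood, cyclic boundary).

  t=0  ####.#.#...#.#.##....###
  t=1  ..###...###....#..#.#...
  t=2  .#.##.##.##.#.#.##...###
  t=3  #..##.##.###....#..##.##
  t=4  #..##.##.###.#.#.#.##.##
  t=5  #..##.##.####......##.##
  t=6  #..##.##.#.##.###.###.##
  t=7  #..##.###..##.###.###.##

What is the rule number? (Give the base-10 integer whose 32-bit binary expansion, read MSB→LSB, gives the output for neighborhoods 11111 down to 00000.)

1959224141

  #####|.  b31=0 t=0,i=0
  ####.|#  b30=1 t=0,i=2
  ###.#|#  b29=1 t=0,i=3
  ###..|#  b28=1 t=1,i=4
  ##.##|.  b27=0 t=2,i=5
  ##.#.|#  b26=1 t=0,i=4
  ##..#|.  b25=0 t=3,i=1
  ##...|.  b24=0 t=0,i=17
  #.###|#  b23=1 t=3,i=9
  #.##.|#  b22=1 t=0,i=15
  #.#.#|.  b21=0 t=0,i=5
  #.#..|.  b20=0 t=0,i=7
  #..##|.  b19=0 t=3,i=2
  #..#.|#  b18=1 t=1,i=17
  #...#|#  b17=1 t=0,i=9
  #....|#  b16=1 t=0,i=18
  .####|.  b15=0 t=0,i=22
  .###.|#  b14=1 t=1,i=3
  .##.#|#  b13=1 t=2,i=4
  .##..|.  b12=0 t=0,i=16
  .#.##|.  b11=0 t=0,i=14
  .#.#.|.  b10=0 t=0,i=6
  .#..#|#  b9=1 t=1,i=16
  .#...|#  b8=1 t=0,i=8
  ..###|.  b7=0 t=0,i=21
  ..##.|#  b6=1 t=3,i=3
  ..#.#|.  b5=0 t=0,i=11
  ..#..|.  b4=0 t=1,i=15
  ...##|#  b3=1 t=0,i=20
  ...#.|#  b2=1 t=0,i=10
  ....#|.  b1=0 t=0,i=19
  .....|#  b0=1 t=1,i=23
  bits 01110100110001110110001101001101 = 1959224141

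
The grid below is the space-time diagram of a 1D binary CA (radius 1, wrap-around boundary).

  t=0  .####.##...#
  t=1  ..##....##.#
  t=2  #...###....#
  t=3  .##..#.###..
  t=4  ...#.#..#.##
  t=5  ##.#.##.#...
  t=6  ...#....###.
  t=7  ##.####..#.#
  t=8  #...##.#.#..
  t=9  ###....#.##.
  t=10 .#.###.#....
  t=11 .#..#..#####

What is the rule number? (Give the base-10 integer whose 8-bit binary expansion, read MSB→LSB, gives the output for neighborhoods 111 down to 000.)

  ###|#  b7=1 t=0,i=2
  ##.|.  b6=0 t=0,i=4
  #.#|.  b5=0 t=0,i=0
  #..|#  b4=1 t=0,i=8
  .##|.  b3=0 t=0,i=1
  .#.|#  b2=1 t=0,i=11
  ..#|.  b1=0 t=0,i=10
  ...|#  b0=1 t=0,i=9
  bits 10010101 = 149

149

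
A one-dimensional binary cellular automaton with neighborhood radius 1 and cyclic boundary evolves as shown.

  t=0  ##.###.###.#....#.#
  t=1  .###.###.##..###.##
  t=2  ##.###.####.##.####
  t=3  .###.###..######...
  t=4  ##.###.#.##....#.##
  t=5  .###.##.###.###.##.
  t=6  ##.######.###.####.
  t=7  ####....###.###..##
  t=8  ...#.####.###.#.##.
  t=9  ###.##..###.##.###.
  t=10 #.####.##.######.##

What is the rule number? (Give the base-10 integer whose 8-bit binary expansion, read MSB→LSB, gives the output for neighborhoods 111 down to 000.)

  ###|.  b7=0 t=0,i=0
  ##.|#  b6=1 t=0,i=1
  #.#|#  b5=1 t=0,i=2
  #..|.  b4=0 t=0,i=12
  .##|#  b3=1 t=0,i=3
  .#.|.  b2=0 t=0,i=11
  ..#|#  b1=1 t=0,i=15
  ...|#  b0=1 t=0,i=13
  bits 01101011 = 107

107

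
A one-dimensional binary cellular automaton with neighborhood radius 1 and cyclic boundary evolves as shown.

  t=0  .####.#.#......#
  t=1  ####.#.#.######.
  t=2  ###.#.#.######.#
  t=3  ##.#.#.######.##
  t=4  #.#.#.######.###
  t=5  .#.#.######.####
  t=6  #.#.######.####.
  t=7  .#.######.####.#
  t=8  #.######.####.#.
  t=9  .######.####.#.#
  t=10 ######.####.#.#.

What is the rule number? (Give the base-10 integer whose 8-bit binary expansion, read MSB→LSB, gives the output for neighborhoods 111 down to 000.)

187

  [7] ### => #  t=0,i=2
  [6] ##. => .  t=0,i=4
  [5] #.# => #  t=0,i=0
  [4] #.. => #  t=0,i=9
  [3] .## => #  t=0,i=1
  [2] .#. => .  t=0,i=6
  [1] ..# => #  t=0,i=14
  [0] ... => #  t=0,i=10
  bits 10111011 = 187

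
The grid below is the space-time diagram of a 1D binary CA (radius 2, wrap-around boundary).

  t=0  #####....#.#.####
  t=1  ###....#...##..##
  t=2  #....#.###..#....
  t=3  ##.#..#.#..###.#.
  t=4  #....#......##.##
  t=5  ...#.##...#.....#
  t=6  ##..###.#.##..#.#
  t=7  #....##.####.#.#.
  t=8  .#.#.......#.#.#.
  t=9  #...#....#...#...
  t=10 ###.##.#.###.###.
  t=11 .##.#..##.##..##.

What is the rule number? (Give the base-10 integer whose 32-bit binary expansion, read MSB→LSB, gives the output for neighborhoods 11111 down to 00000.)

2691062034

  #####|#  b31=1 t=0,i=0
  ####.|.  b30=0 t=0,i=3
  ###.#|#  b29=1 t=3,i=13
  ###..|.  b28=0 t=0,i=4
  ##.##|.  b27=0 t=4,i=14
  ##.#.|.  b26=0 t=3,i=2
  ##..#|.  b25=0 t=1,i=13
  ##...|.  b24=0 t=0,i=5
  #.###|.  b23=0 t=0,i=13
  #.##.|#  b22=1 t=3,i=0
  #.#.#|#  b21=1 t=0,i=11
  #.#..|.  b20=0 t=3,i=3
  #..##|.  b19=0 t=1,i=14
  #..#.|#  b18=1 t=2,i=11
  #...#|#  b17=1 t=1,i=9
  #....|.  b16=0 t=0,i=6
  .####|.  b15=0 t=0,i=14
  .###.|#  b14=1 t=2,i=8
  .##.#|.  b13=0 t=3,i=1
  .##..|#  b12=1 t=1,i=12
  .#.##|#  b11=1 t=0,i=12
  .#.#.|.  b10=0 t=0,i=10
  .#..#|.  b9=0 t=3,i=4
  .#...|#  b8=1 t=1,i=8
  ..###|.  b7=0 t=1,i=15
  ..##.|.  b6=0 t=1,i=11
  ..#.#|.  b5=0 t=0,i=9
  ..#..|#  b4=1 t=1,i=7
  ...##|.  b3=0 t=1,i=10
  ...#.|.  b2=0 t=0,i=8
  ....#|#  b1=1 t=0,i=7
  .....|.  b0=0 t=4,i=8
  bits 10100000011001100101100100010010 = 2691062034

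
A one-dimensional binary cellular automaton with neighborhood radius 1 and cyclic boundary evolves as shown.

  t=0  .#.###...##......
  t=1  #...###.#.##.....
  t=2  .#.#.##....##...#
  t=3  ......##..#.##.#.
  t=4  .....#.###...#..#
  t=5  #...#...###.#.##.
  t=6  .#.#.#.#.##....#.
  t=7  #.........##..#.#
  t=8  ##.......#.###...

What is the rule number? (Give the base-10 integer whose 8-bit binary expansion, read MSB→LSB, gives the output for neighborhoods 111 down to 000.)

210

  ### -> #   bit 7 = 1  t=0,i=4
  ##. -> #   bit 6 = 1  t=0,i=5
  #.# -> .   bit 5 = 0  t=0,i=2
  #.. -> #   bit 4 = 1  t=0,i=6
  .## -> .   bit 3 = 0  t=0,i=3
  .#. -> .   bit 2 = 0  t=0,i=1
  ..# -> #   bit 1 = 1  t=0,i=0
  ... -> .   bit 0 = 0  t=0,i=7
  bits 11010010 = 210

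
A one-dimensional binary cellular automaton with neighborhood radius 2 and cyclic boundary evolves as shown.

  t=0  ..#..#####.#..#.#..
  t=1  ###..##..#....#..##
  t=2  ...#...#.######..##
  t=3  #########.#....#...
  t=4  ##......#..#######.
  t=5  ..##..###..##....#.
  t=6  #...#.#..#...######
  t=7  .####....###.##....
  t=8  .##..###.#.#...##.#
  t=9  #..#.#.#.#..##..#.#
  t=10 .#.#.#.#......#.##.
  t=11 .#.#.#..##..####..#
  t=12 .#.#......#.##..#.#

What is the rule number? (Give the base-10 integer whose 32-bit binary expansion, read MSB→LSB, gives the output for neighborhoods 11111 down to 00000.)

589539766

  ##### -> .   bit 31 = 0  t=0,i=7
  ####. -> .   bit 30 = 0  t=0,i=8
  ###.# -> #   bit 29 = 1  t=0,i=9
  ###.. -> .   bit 28 = 0  t=1,i=2
  ##.## -> .   bit 27 = 0  t=4,i=18
  ##.#. -> .   bit 26 = 0  t=0,i=10
  ##..# -> #   bit 25 = 1  t=1,i=3
  ##... -> #   bit 24 = 1  t=2,i=0
  #.### -> .   bit 23 = 0  t=2,i=9
  #.##. -> .   bit 22 = 0  t=4,i=0
  #.#.# -> #   bit 21 = 1  t=8,i=9
  #.#.. -> .   bit 20 = 0  t=0,i=11
  #..## -> .   bit 19 = 0  t=0,i=4
  #..#. -> .   bit 18 = 0  t=0,i=13
  #...# -> #   bit 17 = 1  t=2,i=1
  #.... -> #   bit 16 = 1  t=0,i=18
  .#### -> #   bit 15 = 1  t=0,i=6
  .###. -> .   bit 14 = 0  t=5,i=7
  .##.# -> #   bit 13 = 1  t=8,i=16
  .##.. -> .   bit 12 = 0  t=1,i=6
  .#.## -> #   bit 11 = 1  t=2,i=8
  .#.#. -> .   bit 10 = 0  t=0,i=15
  .#..# -> .   bit 9 = 0  t=0,i=3
  .#... -> #   bit 8 = 1  t=0,i=17
  ..### -> #   bit 7 = 1  t=0,i=5
  ..##. -> .   bit 6 = 0  t=1,i=5
  ..#.# -> #   bit 5 = 1  t=0,i=14
  ..#.. -> #   bit 4 = 1  t=0,i=2
  ...## -> .   bit 3 = 0  t=3,i=18
  ...#. -> #   bit 2 = 1  t=0,i=1
  ....# -> #   bit 1 = 1  t=0,i=0
  ..... -> .   bit 0 = 0  t=4,i=4
  bits 00100011001000111010100110110110 = 589539766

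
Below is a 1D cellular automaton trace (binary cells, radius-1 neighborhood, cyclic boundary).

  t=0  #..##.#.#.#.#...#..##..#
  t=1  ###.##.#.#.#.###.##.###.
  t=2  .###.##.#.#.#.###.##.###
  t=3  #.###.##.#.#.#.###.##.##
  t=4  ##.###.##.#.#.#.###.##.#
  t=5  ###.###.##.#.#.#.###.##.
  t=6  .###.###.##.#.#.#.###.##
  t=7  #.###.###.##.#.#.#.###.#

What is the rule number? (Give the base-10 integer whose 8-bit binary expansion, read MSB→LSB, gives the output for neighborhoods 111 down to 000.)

243

  ### -> #   bit 7 = 1  t=1,i=1
  ##. -> #   bit 6 = 1  t=0,i=0
  #.# -> #   bit 5 = 1  t=0,i=5
  #.. -> #   bit 4 = 1  t=0,i=1
  .## -> .   bit 3 = 0  t=0,i=3
  .#. -> .   bit 2 = 0  t=0,i=6
  ..# -> #   bit 1 = 1  t=0,i=2
  ... -> #   bit 0 = 1  t=0,i=14
  bits 11110011 = 243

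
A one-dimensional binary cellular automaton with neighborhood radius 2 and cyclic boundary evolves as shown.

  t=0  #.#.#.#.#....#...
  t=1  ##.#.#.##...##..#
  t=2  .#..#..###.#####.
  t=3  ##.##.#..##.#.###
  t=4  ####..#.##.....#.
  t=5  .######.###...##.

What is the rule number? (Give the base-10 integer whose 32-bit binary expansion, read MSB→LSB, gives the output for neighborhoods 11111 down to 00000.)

2069664892

  [31] ##### => .  t=2,i=13
  [30] ####. => #  t=2,i=14
  [29] ###.# => #  t=1,i=1
  [28] ###.. => #  t=2,i=15
  [27] ##.## => #  t=2,i=10
  [26] ##.#. => .  t=1,i=2
  [25] ##..# => #  t=1,i=14
  [24] ##... => #  t=1,i=9
  [23] #.### => .  t=2,i=11
  [22] #.##. => #  t=1,i=7
  [21] #.#.# => .  t=0,i=2
  [20] #.#.. => #  t=0,i=8
  [19] #..## => #  t=1,i=15
  [18] #..#. => #  t=2,i=0
  [17] #...# => .  t=0,i=15
  [16] #.... => .  t=0,i=10
  [15] .#### => #  t=2,i=12
  [14] .###. => .  t=1,i=0
  [13] .##.# => .  t=3,i=4
  [12] .##.. => #  t=1,i=8
  [11] .#.## => .  t=1,i=6
  [10] .#.#. => #  t=0,i=1
  [9] .#..# => .  t=2,i=2
  [8] .#... => .  t=0,i=9
  [7] ..### => .  t=1,i=16
  [6] ..##. => #  t=1,i=12
  [5] ..#.# => #  t=0,i=0
  [4] ..#.. => #  t=0,i=13
  [3] ...## => #  t=1,i=11
  [2] ...#. => #  t=0,i=12
  [1] ....# => .  t=0,i=11
  [0] ..... => .  t=4,i=12
  bits 01111011010111001001010001111100 = 2069664892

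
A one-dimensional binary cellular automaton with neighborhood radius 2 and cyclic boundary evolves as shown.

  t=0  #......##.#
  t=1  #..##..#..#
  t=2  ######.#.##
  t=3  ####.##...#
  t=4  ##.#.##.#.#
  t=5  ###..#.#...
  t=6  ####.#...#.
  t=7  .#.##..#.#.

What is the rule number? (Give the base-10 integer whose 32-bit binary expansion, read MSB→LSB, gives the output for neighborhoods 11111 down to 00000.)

  ##### -> #   bit 31 = 1  t=2,i=0
  ####. -> .   bit 30 = 0  t=2,i=4
  ###.# -> #   bit 29 = 1  t=2,i=5
  ###.. -> #   bit 28 = 1  t=5,i=2
  ##.## -> .   bit 27 = 0  t=0,i=9
  ##.#. -> #   bit 26 = 1  t=2,i=6
  ##..# -> #   bit 25 = 1  t=1,i=1
  ##... -> .   bit 24 = 0  t=0,i=1
  #.### -> .   bit 23 = 0  t=2,i=9
  #.##. -> #   bit 22 = 1  t=0,i=10
  #.#.# -> .   bit 21 = 0  t=2,i=7
  #.#.. -> .   bit 20 = 0  t=5,i=7
  #..## -> #   bit 19 = 1  t=1,i=2
  #..#. -> .   bit 18 = 0  t=1,i=6
  #...# -> #   bit 17 = 1  t=3,i=8
  #.... -> .   bit 16 = 0  t=0,i=2
  .#### -> #   bit 15 = 1  t=2,i=10
  .###. -> #   bit 14 = 1  t=4,i=0
  .##.# -> .   bit 13 = 0  t=0,i=8
  .##.. -> #   bit 12 = 1  t=0,i=0
  .#.## -> .   bit 11 = 0  t=2,i=8
  .#.#. -> .   bit 10 = 0  t=5,i=6
  .#..# -> .   bit 9 = 0  t=1,i=8
  .#... -> .   bit 8 = 0  t=5,i=8
  ..### -> #   bit 7 = 1  t=3,i=10
  ..##. -> #   bit 6 = 1  t=0,i=7
  ..#.# -> #   bit 5 = 1  t=5,i=5
  ..#.. -> #   bit 4 = 1  t=1,i=7
  ...## -> .   bit 3 = 0  t=0,i=6
  ...#. -> .   bit 2 = 0  t=6,i=8
  ....# -> .   bit 1 = 0  t=0,i=5
  ..... -> #   bit 0 = 1  t=0,i=3
  bits 10110110010010101101000011110001 = 3058356465

3058356465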